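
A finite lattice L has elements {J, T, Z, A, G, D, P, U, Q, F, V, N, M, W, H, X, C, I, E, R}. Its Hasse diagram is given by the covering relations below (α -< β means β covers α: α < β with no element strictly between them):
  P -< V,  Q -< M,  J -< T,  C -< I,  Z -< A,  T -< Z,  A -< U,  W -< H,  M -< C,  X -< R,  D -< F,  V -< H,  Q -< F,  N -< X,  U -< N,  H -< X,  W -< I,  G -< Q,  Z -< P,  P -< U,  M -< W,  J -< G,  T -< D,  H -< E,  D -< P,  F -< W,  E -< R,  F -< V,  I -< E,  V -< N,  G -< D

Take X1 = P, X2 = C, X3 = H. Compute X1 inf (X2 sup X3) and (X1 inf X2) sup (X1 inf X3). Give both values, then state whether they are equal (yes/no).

P; P; yes

X2 sup X3 = E, so X1 inf (X2 sup X3) = P inf E = P.
X1 inf X2 = G and X1 inf X3 = P, so (X1 inf X2) sup (X1 inf X3) = G sup P = P.
Equal: yes.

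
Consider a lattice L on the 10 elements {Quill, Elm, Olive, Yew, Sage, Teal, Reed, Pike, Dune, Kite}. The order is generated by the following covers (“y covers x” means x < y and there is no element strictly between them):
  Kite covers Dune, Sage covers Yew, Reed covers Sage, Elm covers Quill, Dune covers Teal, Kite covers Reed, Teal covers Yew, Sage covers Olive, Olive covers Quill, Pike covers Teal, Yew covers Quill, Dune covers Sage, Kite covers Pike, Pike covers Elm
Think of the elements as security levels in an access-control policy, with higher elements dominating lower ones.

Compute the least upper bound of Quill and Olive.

Olive

Common upper bounds of {Quill, Olive}: Dune, Kite, Olive, Reed, Sage.
The least among these is Olive.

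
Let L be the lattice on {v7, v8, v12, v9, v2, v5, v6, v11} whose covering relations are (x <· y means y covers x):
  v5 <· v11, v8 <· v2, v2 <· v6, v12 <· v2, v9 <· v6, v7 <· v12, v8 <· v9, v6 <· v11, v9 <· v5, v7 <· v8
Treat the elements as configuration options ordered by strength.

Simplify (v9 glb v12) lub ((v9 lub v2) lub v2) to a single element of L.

v9 ∧ v12 = v7
v9 ∨ v2 = v6
v6 ∨ v2 = v6
v7 ∨ v6 = v6

v6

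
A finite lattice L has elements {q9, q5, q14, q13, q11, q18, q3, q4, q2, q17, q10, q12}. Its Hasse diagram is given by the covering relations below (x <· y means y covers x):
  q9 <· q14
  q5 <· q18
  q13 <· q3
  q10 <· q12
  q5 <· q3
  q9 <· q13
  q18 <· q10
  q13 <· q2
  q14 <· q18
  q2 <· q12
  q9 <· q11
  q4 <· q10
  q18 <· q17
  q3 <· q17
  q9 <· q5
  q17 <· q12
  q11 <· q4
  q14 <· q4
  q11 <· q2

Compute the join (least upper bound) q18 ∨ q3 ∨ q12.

q12

Common upper bounds of {q18, q3, q12}: q12.
The least among these is q12.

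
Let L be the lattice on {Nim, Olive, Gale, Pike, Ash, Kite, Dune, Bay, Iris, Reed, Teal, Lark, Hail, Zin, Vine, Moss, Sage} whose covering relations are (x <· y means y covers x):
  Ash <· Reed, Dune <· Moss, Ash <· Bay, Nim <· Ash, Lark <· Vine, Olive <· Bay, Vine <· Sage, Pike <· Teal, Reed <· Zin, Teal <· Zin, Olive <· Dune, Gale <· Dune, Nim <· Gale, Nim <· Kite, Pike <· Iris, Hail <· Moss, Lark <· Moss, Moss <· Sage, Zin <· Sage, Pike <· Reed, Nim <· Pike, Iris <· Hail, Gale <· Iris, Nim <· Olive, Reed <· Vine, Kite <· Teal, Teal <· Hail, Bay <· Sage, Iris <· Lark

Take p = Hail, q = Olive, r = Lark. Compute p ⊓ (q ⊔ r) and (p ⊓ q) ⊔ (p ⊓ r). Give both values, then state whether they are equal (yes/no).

q ⊔ r = Moss, so p ⊓ (q ⊔ r) = Hail ⊓ Moss = Hail.
p ⊓ q = Nim and p ⊓ r = Iris, so (p ⊓ q) ⊔ (p ⊓ r) = Nim ⊔ Iris = Iris.
Equal: no.

Hail; Iris; no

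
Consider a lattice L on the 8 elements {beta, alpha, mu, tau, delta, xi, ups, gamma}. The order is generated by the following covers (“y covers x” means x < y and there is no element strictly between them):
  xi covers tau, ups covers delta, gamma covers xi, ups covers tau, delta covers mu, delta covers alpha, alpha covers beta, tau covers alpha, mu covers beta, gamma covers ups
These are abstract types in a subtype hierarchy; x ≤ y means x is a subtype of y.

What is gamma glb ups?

Common lower bounds of {gamma, ups}: alpha, beta, delta, mu, tau, ups.
The greatest among these is ups.

ups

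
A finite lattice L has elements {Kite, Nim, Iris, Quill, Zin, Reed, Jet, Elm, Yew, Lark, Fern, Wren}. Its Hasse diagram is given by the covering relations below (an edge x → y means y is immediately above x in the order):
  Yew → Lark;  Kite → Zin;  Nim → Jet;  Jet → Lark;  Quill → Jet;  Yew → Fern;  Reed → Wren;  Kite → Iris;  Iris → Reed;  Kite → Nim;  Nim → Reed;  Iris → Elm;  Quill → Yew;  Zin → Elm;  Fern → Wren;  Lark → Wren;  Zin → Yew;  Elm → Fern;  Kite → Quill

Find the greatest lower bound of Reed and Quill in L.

Kite

Common lower bounds of {Reed, Quill}: Kite.
The greatest among these is Kite.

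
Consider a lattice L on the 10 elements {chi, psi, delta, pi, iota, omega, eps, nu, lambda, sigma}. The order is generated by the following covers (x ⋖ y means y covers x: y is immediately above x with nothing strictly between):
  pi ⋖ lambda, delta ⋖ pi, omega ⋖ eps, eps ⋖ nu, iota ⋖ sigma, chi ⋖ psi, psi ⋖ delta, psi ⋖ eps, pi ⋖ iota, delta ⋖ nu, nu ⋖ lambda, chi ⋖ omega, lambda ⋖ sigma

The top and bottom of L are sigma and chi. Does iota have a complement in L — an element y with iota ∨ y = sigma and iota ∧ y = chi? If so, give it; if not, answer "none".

omega

Need y with iota ∨ y = sigma and iota ∧ y = chi.
Checking each element gives: omega.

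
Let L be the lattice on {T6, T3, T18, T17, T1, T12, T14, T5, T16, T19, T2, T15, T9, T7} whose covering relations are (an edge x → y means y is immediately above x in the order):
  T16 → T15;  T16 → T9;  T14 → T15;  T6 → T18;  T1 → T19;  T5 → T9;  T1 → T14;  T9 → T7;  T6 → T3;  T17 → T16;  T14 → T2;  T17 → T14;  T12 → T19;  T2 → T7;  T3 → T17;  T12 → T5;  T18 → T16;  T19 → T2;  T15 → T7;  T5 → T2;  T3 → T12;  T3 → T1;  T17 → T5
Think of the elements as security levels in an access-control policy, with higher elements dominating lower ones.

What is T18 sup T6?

T18

Common upper bounds of {T18, T6}: T15, T16, T18, T7, T9.
The least among these is T18.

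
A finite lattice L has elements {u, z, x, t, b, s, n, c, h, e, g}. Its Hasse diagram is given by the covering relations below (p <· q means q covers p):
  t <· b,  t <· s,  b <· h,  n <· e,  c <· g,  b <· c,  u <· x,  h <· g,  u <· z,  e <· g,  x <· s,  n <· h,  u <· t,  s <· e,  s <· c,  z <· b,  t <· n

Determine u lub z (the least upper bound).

Common upper bounds of {u, z}: b, c, g, h, z.
The least among these is z.

z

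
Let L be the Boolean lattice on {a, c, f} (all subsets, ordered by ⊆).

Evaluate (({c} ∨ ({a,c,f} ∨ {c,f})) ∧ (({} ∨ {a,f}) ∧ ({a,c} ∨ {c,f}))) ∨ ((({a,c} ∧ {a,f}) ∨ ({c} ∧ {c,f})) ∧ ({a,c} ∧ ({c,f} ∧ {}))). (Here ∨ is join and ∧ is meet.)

{a,c,f} ∨ {c,f} = {a,c,f}
{c} ∨ {a,c,f} = {a,c,f}
{} ∨ {a,f} = {a,f}
{a,c} ∨ {c,f} = {a,c,f}
{a,f} ∧ {a,c,f} = {a,f}
{a,c,f} ∧ {a,f} = {a,f}
{a,c} ∧ {a,f} = {a}
{c} ∧ {c,f} = {c}
{a} ∨ {c} = {a,c}
{c,f} ∧ {} = {}
{a,c} ∧ {} = {}
{a,c} ∧ {} = {}
{a,f} ∨ {} = {a,f}

{a,f}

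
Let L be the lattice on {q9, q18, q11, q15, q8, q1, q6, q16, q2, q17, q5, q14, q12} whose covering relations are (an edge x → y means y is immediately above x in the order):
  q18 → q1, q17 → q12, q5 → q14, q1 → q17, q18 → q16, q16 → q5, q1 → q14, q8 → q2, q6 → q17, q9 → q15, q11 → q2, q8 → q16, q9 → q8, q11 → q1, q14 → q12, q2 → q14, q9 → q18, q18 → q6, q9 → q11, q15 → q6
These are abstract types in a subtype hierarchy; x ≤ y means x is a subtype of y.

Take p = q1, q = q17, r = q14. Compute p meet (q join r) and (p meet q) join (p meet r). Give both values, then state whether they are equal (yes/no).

q join r = q12, so p meet (q join r) = q1 meet q12 = q1.
p meet q = q1 and p meet r = q1, so (p meet q) join (p meet r) = q1 join q1 = q1.
Equal: yes.

q1; q1; yes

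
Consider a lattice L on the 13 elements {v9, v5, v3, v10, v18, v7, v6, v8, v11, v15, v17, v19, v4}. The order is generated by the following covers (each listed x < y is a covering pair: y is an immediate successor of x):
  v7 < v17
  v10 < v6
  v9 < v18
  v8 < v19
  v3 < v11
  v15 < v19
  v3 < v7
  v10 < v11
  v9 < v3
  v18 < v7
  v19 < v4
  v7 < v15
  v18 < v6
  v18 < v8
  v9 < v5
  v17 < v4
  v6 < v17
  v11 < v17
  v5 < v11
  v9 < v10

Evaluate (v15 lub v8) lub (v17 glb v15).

v19

v15 ∨ v8 = v19
v17 ∧ v15 = v7
v19 ∨ v7 = v19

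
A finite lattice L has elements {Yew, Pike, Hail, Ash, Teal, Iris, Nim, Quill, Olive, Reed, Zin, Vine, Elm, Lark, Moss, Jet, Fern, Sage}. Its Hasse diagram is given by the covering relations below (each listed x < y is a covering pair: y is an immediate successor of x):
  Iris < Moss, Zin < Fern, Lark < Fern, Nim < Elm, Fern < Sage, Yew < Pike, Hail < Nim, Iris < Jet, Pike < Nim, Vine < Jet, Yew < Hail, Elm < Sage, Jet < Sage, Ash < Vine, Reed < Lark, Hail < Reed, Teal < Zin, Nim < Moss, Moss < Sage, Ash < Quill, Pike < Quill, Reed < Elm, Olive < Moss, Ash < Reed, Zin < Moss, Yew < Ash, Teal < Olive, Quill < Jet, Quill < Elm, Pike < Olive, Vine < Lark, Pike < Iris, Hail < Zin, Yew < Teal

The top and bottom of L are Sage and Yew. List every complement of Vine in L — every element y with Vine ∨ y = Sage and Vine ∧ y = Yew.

Need y with Vine ∨ y = Sage and Vine ∧ y = Yew.
Checking each element gives: Moss, Nim, Olive.

Moss, Nim, Olive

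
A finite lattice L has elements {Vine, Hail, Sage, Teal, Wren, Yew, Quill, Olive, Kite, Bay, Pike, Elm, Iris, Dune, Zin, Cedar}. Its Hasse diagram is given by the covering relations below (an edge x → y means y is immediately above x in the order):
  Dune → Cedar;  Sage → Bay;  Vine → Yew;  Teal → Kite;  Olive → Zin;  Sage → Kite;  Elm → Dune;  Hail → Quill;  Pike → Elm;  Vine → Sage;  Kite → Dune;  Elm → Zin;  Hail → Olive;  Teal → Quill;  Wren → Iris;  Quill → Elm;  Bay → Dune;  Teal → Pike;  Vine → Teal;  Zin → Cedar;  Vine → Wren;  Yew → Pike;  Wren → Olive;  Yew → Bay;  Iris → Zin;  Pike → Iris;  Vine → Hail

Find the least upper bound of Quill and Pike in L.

Elm

Common upper bounds of {Quill, Pike}: Cedar, Dune, Elm, Zin.
The least among these is Elm.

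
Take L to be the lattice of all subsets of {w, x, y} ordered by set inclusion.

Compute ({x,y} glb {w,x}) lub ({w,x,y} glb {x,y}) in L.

{x,y}

{x,y} ∧ {w,x} = {x}
{w,x,y} ∧ {x,y} = {x,y}
{x} ∨ {x,y} = {x,y}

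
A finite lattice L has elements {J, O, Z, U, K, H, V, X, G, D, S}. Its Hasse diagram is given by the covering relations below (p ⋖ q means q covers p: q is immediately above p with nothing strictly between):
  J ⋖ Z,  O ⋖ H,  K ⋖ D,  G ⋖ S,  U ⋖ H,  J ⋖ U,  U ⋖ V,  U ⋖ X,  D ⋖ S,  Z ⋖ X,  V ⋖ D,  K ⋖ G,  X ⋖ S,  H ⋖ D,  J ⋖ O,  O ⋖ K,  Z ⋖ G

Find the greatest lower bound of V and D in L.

V

Common lower bounds of {V, D}: J, U, V.
The greatest among these is V.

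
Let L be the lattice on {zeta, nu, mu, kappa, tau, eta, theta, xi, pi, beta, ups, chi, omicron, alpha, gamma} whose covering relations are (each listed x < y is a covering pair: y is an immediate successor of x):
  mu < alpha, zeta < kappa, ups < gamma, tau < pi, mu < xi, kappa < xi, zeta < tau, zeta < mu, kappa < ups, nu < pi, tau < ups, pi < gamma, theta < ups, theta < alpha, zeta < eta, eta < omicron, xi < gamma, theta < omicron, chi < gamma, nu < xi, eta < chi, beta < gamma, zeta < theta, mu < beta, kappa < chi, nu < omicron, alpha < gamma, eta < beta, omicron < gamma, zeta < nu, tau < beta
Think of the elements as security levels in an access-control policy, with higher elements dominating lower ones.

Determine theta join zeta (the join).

Common upper bounds of {theta, zeta}: alpha, gamma, omicron, theta, ups.
The least among these is theta.

theta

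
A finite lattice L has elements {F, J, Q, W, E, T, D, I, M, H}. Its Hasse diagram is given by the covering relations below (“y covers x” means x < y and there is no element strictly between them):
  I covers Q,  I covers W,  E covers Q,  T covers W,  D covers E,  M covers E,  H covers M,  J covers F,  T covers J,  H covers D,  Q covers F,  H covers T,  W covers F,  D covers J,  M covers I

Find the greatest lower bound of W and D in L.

F

Common lower bounds of {W, D}: F.
The greatest among these is F.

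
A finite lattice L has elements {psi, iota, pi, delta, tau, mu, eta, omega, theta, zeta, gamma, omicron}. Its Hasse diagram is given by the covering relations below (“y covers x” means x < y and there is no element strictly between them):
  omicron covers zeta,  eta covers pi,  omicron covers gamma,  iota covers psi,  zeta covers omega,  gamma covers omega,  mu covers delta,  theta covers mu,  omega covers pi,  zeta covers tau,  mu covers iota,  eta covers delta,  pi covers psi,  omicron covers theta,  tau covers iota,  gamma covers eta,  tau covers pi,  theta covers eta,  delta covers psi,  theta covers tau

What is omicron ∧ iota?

Common lower bounds of {omicron, iota}: iota, psi.
The greatest among these is iota.

iota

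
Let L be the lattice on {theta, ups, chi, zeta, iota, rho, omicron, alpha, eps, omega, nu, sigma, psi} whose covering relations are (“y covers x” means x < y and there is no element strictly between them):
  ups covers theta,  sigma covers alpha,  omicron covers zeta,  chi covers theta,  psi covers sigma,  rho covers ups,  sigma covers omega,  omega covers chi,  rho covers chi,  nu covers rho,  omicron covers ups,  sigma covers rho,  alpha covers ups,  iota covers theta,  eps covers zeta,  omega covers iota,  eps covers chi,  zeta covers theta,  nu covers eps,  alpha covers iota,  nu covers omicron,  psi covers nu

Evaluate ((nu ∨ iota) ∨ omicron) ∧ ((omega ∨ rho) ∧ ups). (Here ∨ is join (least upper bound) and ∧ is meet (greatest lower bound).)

ups

nu ∨ iota = psi
psi ∨ omicron = psi
omega ∨ rho = sigma
sigma ∧ ups = ups
psi ∧ ups = ups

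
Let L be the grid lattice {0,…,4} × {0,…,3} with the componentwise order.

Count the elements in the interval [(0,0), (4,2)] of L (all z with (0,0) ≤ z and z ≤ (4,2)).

The interval [(0,0), (4,2)] = {(0,0), (0,1), (0,2), (1,0), (1,1), (1,2), (2,0), (2,1), (2,2), (3,0), (3,1), (3,2), (4,0), (4,1), (4,2)}, which has 15 elements.

15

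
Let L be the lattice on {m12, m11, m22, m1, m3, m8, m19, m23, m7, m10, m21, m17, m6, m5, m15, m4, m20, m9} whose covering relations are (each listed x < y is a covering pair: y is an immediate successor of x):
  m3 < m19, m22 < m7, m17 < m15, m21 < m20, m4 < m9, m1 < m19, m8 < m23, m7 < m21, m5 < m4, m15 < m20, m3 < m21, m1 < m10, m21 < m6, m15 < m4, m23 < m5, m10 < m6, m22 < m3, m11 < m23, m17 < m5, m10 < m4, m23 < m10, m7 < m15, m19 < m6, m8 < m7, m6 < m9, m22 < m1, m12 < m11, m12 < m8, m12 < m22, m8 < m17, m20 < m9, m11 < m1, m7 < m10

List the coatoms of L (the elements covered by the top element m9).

The coatoms are exactly the elements covered by m9: m20, m4, m6.

m20, m4, m6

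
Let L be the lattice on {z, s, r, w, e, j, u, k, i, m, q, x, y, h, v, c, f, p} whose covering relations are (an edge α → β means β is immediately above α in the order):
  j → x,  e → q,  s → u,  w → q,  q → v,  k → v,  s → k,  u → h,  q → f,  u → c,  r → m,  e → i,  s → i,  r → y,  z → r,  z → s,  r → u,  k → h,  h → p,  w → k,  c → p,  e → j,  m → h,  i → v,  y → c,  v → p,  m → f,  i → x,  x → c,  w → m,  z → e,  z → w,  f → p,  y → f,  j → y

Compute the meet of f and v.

q

Common lower bounds of {f, v}: e, q, w, z.
The greatest among these is q.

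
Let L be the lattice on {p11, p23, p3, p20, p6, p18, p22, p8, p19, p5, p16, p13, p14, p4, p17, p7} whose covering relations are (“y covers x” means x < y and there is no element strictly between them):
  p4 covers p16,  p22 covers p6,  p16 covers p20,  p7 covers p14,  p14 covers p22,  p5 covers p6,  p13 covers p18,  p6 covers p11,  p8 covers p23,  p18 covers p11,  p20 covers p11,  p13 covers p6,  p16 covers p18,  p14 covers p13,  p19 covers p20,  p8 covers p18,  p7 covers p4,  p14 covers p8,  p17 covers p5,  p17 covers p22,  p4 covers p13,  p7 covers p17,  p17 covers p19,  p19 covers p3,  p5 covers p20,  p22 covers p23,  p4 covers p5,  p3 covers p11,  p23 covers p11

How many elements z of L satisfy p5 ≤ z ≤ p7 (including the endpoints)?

The interval [p5, p7] = {p17, p4, p5, p7}, which has 4 elements.

4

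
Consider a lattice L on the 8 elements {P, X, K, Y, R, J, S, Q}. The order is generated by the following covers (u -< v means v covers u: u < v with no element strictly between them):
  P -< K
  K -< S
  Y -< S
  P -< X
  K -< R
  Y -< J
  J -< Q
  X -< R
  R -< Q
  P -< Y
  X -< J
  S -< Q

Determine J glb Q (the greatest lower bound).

J

Common lower bounds of {J, Q}: J, P, X, Y.
The greatest among these is J.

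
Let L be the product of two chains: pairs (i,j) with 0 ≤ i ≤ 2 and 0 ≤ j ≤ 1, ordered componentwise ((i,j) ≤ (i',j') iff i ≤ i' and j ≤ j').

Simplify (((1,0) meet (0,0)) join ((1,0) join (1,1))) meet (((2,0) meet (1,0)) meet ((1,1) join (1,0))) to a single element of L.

(1,0) ∧ (0,0) = (0,0)
(1,0) ∨ (1,1) = (1,1)
(0,0) ∨ (1,1) = (1,1)
(2,0) ∧ (1,0) = (1,0)
(1,1) ∨ (1,0) = (1,1)
(1,0) ∧ (1,1) = (1,0)
(1,1) ∧ (1,0) = (1,0)

(1,0)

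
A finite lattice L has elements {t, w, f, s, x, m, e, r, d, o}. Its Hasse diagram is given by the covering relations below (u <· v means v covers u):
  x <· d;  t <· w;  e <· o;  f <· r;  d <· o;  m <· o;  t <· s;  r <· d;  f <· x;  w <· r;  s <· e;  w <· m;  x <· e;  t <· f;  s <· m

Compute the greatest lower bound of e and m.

s

Common lower bounds of {e, m}: s, t.
The greatest among these is s.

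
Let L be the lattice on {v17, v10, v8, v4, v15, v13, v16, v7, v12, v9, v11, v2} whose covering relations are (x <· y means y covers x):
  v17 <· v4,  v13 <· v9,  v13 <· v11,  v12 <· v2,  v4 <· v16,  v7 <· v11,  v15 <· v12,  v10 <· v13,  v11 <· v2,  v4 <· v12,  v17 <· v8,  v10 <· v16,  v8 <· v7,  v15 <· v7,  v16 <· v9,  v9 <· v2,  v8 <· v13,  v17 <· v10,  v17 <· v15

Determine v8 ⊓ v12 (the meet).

Common lower bounds of {v8, v12}: v17.
The greatest among these is v17.

v17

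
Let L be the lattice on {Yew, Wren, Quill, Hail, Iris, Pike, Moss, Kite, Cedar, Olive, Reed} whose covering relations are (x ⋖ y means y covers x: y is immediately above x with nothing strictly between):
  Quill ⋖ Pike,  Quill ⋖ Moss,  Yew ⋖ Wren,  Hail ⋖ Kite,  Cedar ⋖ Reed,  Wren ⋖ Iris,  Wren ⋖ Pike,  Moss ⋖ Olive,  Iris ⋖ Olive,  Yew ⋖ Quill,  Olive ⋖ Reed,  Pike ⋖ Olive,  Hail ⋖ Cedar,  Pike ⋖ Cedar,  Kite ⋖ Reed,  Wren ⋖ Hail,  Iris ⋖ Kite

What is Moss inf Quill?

Quill

Common lower bounds of {Moss, Quill}: Quill, Yew.
The greatest among these is Quill.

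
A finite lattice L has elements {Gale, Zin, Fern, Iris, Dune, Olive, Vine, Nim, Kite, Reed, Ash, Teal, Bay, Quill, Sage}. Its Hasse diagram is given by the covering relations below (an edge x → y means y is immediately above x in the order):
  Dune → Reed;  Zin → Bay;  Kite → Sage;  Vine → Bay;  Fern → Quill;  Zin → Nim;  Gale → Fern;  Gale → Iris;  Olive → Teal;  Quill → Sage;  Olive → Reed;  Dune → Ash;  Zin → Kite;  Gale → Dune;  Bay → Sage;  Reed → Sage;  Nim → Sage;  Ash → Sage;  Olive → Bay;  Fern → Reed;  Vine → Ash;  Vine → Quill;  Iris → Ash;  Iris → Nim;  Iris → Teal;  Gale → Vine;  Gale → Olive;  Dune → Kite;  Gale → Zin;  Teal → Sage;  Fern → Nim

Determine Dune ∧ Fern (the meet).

Common lower bounds of {Dune, Fern}: Gale.
The greatest among these is Gale.

Gale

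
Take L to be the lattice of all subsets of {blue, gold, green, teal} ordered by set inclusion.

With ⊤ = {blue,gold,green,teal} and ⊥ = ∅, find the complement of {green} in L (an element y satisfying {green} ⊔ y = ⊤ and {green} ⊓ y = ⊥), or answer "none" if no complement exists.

Need y with {green} ∨ y = {blue,gold,green,teal} and {green} ∧ y = ∅.
Checking each element gives: {blue,gold,teal}.

{blue,gold,teal}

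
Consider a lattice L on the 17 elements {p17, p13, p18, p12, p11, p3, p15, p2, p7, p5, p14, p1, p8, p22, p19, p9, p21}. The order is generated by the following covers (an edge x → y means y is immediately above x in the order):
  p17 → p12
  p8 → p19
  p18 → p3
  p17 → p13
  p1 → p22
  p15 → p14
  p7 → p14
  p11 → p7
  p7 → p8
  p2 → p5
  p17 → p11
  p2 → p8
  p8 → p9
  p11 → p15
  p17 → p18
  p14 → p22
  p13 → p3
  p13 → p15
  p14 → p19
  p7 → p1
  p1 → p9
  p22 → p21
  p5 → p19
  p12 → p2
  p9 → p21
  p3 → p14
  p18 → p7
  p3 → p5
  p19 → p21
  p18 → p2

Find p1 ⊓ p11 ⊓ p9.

p11

Common lower bounds of {p1, p11, p9}: p11, p17.
The greatest among these is p11.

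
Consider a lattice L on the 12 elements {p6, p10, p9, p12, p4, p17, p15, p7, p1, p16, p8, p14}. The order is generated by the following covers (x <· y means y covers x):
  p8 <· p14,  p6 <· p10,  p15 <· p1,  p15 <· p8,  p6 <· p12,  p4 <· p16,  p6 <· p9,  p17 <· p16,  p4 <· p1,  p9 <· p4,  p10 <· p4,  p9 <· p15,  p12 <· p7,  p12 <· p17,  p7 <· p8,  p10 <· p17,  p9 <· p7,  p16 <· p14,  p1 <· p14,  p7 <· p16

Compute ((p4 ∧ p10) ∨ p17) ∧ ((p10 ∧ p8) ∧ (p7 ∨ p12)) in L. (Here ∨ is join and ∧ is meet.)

p4 ∧ p10 = p10
p10 ∨ p17 = p17
p10 ∧ p8 = p6
p7 ∨ p12 = p7
p6 ∧ p7 = p6
p17 ∧ p6 = p6

p6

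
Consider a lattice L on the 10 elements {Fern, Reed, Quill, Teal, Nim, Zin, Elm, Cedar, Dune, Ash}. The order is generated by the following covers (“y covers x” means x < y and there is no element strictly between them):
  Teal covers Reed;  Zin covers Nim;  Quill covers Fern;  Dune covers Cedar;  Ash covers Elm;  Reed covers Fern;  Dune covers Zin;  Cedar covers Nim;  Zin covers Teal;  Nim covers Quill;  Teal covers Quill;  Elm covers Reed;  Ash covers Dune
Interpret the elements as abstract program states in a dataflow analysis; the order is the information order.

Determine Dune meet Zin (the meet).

Zin

Common lower bounds of {Dune, Zin}: Fern, Nim, Quill, Reed, Teal, Zin.
The greatest among these is Zin.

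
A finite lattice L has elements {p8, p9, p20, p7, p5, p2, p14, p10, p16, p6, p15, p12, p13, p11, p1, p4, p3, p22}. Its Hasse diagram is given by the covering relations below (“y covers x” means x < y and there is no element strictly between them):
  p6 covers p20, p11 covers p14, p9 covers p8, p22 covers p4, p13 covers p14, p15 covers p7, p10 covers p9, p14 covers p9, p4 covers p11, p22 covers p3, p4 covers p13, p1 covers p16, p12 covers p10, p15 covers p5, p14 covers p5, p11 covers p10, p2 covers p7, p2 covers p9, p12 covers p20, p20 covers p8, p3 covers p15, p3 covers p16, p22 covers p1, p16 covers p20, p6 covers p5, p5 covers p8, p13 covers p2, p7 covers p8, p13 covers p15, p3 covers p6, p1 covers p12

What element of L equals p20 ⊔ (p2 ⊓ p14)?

p12

p2 ∧ p14 = p9
p20 ∨ p9 = p12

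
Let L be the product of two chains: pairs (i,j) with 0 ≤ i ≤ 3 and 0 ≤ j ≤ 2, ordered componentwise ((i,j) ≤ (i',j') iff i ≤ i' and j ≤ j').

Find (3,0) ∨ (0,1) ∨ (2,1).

In a product of chains, the join is componentwise max, giving (3,1).

(3,1)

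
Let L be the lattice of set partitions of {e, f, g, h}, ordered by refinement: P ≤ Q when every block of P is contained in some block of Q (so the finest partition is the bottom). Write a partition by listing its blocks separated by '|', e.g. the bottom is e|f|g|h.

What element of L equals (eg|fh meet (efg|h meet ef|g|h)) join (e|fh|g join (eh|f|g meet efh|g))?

efg|h ∧ ef|g|h = ef|g|h
eg|fh ∧ ef|g|h = e|f|g|h
eh|f|g ∧ efh|g = eh|f|g
e|fh|g ∨ eh|f|g = efh|g
e|f|g|h ∨ efh|g = efh|g

efh|g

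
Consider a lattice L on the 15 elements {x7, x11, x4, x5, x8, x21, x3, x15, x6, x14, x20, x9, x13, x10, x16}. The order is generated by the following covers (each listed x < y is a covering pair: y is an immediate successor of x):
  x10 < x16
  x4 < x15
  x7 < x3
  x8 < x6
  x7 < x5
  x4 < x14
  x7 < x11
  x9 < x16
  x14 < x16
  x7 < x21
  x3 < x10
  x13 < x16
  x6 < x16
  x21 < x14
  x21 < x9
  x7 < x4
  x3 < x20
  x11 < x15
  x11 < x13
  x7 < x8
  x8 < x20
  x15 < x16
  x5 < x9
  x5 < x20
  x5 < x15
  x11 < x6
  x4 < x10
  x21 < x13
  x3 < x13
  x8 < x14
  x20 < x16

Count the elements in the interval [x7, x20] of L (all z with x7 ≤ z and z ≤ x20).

The interval [x7, x20] = {x20, x3, x5, x7, x8}, which has 5 elements.

5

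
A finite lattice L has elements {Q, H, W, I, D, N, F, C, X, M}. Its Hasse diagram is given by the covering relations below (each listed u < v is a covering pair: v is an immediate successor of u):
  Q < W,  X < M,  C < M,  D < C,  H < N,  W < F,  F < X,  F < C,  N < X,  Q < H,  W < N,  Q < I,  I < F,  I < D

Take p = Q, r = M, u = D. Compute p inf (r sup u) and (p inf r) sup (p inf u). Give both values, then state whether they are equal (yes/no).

Q; Q; yes

r sup u = M, so p inf (r sup u) = Q inf M = Q.
p inf r = Q and p inf u = Q, so (p inf r) sup (p inf u) = Q sup Q = Q.
Equal: yes.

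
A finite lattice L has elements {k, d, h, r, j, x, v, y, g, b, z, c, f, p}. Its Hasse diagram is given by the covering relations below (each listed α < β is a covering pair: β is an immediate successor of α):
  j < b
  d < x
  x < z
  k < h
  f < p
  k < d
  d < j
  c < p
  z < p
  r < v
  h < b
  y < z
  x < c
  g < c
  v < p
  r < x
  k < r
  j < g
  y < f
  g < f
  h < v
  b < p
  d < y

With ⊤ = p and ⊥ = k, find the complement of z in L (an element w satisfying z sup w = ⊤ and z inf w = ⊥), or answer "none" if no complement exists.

Need w with z ∨ w = p and z ∧ w = k.
Checking each element gives: h.

h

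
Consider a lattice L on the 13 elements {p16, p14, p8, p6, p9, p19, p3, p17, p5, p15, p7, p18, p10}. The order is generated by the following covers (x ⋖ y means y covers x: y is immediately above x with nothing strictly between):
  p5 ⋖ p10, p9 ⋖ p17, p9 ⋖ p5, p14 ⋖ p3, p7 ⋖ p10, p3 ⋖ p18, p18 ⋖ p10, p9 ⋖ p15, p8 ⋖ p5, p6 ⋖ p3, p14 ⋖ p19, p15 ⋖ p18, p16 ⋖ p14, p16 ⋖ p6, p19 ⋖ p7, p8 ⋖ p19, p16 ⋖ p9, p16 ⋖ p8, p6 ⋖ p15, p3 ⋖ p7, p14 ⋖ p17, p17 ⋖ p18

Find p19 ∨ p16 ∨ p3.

p7

Common upper bounds of {p19, p16, p3}: p10, p7.
The least among these is p7.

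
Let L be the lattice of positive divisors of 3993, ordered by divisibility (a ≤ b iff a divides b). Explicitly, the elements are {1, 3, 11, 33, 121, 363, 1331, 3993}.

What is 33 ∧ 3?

Common lower bounds of {33, 3}: 1, 3.
The greatest among these is 3.

3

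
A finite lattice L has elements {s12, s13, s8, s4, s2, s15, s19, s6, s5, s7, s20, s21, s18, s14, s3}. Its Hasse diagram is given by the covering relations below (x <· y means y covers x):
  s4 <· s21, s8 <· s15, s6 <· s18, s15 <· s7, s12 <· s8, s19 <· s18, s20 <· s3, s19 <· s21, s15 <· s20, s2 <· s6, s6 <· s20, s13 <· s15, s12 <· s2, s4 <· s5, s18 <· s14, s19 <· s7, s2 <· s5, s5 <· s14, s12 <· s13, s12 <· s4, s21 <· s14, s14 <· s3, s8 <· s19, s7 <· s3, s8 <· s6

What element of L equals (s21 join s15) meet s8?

s21 ∨ s15 = s3
s3 ∧ s8 = s8

s8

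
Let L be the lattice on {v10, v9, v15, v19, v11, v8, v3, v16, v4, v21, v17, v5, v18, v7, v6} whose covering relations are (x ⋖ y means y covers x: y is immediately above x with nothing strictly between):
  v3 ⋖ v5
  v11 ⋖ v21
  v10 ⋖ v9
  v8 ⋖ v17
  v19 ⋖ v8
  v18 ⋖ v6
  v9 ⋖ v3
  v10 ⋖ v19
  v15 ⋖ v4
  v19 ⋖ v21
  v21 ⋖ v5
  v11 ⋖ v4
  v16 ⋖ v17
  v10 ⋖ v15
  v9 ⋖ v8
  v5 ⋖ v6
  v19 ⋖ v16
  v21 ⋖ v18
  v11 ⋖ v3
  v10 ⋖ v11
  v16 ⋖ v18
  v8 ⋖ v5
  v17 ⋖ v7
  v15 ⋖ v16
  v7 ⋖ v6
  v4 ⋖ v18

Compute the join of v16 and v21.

v18

Common upper bounds of {v16, v21}: v18, v6.
The least among these is v18.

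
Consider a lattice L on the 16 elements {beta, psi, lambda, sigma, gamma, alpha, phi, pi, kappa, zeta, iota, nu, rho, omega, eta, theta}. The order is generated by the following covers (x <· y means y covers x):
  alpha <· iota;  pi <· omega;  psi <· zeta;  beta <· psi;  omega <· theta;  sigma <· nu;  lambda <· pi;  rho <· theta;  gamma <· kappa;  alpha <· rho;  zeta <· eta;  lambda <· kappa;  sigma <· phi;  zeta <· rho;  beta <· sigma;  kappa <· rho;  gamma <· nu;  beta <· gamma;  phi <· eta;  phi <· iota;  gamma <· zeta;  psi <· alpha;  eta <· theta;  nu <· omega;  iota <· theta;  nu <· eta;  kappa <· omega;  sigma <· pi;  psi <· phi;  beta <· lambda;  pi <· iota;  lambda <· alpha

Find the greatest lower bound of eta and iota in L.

Common lower bounds of {eta, iota}: beta, phi, psi, sigma.
The greatest among these is phi.

phi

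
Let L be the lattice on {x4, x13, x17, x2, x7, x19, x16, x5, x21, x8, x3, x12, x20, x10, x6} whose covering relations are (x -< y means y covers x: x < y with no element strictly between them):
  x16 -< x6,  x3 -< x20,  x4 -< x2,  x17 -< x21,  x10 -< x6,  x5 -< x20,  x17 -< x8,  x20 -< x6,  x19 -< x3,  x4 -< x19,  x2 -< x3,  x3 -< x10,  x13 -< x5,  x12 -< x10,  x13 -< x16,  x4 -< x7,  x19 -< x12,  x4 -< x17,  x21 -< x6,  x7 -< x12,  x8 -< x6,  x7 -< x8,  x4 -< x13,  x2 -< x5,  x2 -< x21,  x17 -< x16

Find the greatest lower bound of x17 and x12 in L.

Common lower bounds of {x17, x12}: x4.
The greatest among these is x4.

x4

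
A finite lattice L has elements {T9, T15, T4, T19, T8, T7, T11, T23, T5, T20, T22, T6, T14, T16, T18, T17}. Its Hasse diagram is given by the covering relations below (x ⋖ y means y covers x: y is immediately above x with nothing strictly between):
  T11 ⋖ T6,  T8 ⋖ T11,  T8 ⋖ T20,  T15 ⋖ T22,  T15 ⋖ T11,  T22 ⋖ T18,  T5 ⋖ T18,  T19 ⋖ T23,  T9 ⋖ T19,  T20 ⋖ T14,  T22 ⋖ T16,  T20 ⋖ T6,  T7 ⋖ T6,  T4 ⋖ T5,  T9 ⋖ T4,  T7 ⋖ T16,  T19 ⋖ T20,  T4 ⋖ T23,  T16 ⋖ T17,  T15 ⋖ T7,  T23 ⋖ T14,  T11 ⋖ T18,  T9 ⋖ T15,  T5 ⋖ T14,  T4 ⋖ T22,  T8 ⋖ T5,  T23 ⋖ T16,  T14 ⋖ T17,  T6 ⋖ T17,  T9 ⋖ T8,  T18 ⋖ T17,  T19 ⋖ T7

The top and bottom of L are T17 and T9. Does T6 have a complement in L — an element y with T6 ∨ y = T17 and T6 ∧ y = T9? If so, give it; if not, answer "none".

T4

Need y with T6 ∨ y = T17 and T6 ∧ y = T9.
Checking each element gives: T4.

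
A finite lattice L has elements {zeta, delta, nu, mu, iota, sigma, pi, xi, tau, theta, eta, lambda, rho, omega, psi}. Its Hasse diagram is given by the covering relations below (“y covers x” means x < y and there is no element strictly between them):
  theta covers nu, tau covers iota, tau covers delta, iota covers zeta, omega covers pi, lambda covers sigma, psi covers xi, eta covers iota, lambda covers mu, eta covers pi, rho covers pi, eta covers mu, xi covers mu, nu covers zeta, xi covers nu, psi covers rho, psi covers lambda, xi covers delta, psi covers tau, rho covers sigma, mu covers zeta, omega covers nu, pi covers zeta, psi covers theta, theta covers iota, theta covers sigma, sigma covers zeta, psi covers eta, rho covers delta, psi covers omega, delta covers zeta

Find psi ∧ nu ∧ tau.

Common lower bounds of {psi, nu, tau}: zeta.
The greatest among these is zeta.

zeta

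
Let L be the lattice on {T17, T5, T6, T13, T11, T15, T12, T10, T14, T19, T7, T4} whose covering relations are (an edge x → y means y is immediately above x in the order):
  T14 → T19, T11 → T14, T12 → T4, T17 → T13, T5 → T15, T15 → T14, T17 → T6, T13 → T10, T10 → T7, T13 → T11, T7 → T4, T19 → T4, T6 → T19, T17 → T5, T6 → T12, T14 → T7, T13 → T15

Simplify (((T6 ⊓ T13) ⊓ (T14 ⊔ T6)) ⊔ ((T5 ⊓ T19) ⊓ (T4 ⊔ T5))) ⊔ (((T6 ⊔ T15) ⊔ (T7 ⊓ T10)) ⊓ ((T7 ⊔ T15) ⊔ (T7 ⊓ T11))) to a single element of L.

T6 ∧ T13 = T17
T14 ∨ T6 = T19
T17 ∧ T19 = T17
T5 ∧ T19 = T5
T4 ∨ T5 = T4
T5 ∧ T4 = T5
T17 ∨ T5 = T5
T6 ∨ T15 = T19
T7 ∧ T10 = T10
T19 ∨ T10 = T4
T7 ∨ T15 = T7
T7 ∧ T11 = T11
T7 ∨ T11 = T7
T4 ∧ T7 = T7
T5 ∨ T7 = T7

T7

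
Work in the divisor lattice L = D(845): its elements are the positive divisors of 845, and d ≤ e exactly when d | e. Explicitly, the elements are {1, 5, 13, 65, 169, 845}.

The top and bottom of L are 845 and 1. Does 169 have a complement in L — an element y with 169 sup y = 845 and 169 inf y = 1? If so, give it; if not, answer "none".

5

Need y with 169 ∨ y = 845 and 169 ∧ y = 1.
Checking each element gives: 5.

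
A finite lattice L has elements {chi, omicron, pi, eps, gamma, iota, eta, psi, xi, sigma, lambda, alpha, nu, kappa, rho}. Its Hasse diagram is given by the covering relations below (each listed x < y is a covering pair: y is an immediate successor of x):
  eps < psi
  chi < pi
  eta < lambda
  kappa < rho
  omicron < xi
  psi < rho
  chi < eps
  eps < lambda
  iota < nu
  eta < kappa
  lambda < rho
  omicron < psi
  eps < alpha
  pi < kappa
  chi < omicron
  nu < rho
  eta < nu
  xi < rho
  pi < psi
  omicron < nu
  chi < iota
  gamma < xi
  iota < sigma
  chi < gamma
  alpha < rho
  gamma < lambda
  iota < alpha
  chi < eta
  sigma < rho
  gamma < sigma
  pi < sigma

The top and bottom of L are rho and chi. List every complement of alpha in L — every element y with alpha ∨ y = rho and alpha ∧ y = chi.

Need y with alpha ∨ y = rho and alpha ∧ y = chi.
Checking each element gives: eta, gamma, kappa, omicron, pi, xi.

eta, gamma, kappa, omicron, pi, xi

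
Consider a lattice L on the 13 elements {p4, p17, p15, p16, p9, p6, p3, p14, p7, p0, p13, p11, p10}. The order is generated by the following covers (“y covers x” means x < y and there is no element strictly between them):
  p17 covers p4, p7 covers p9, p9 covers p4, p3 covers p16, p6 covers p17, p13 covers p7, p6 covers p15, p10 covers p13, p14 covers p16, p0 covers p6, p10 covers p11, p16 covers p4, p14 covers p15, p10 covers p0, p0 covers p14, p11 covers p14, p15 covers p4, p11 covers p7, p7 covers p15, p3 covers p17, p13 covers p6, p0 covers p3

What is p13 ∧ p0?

p6

Common lower bounds of {p13, p0}: p15, p17, p4, p6.
The greatest among these is p6.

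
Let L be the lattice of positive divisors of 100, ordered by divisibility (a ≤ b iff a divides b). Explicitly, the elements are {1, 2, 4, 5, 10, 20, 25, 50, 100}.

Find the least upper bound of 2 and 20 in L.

In the divisibility order, the join is the least common multiple: lcm(2, 20) = 20.

20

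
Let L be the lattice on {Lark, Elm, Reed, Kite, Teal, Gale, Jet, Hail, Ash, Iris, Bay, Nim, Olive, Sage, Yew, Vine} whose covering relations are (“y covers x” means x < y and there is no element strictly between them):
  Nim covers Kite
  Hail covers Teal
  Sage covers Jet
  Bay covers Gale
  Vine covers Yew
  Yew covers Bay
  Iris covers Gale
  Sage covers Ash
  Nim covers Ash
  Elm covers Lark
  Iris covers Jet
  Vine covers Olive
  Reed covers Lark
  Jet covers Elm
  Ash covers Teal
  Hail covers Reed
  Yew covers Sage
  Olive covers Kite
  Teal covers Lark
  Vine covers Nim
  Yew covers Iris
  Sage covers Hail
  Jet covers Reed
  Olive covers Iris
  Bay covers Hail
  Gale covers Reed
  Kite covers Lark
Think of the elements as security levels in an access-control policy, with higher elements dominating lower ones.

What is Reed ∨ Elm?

Common upper bounds of {Reed, Elm}: Iris, Jet, Olive, Sage, Vine, Yew.
The least among these is Jet.

Jet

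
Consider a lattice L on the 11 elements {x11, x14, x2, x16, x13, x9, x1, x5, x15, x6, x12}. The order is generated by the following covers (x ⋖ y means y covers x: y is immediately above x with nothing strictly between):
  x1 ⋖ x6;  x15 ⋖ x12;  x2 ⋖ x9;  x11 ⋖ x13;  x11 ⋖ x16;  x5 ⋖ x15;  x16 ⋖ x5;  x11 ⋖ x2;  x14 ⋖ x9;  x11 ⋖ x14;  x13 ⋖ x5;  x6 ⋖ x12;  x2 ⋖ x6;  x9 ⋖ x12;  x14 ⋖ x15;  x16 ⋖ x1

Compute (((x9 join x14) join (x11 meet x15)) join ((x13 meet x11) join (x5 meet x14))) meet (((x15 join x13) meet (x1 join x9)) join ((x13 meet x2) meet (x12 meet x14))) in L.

x14

x9 ∨ x14 = x9
x11 ∧ x15 = x11
x9 ∨ x11 = x9
x13 ∧ x11 = x11
x5 ∧ x14 = x11
x11 ∨ x11 = x11
x9 ∨ x11 = x9
x15 ∨ x13 = x15
x1 ∨ x9 = x12
x15 ∧ x12 = x15
x13 ∧ x2 = x11
x12 ∧ x14 = x14
x11 ∧ x14 = x11
x15 ∨ x11 = x15
x9 ∧ x15 = x14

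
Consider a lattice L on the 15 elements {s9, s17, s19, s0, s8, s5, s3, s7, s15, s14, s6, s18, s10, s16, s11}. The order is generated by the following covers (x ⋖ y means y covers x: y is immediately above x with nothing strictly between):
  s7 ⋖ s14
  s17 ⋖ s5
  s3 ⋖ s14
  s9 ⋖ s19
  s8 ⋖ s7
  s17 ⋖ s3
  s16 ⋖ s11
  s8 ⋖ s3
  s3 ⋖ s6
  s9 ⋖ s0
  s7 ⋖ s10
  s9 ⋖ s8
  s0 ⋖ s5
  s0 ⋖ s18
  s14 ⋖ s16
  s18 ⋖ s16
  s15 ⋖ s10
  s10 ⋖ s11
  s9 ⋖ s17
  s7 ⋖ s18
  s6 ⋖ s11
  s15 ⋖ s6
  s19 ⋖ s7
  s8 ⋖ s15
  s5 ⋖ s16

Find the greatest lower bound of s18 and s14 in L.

s7

Common lower bounds of {s18, s14}: s19, s7, s8, s9.
The greatest among these is s7.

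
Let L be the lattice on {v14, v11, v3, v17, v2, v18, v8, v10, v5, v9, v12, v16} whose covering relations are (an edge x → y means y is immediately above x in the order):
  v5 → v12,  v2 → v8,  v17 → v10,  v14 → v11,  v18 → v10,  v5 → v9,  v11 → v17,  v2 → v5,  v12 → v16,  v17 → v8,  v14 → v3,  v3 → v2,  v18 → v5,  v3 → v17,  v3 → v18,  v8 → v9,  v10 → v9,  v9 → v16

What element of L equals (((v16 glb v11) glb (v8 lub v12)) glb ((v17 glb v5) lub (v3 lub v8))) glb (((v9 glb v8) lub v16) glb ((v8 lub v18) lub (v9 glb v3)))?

v16 ∧ v11 = v11
v8 ∨ v12 = v16
v11 ∧ v16 = v11
v17 ∧ v5 = v3
v3 ∨ v8 = v8
v3 ∨ v8 = v8
v11 ∧ v8 = v11
v9 ∧ v8 = v8
v8 ∨ v16 = v16
v8 ∨ v18 = v9
v9 ∧ v3 = v3
v9 ∨ v3 = v9
v16 ∧ v9 = v9
v11 ∧ v9 = v11

v11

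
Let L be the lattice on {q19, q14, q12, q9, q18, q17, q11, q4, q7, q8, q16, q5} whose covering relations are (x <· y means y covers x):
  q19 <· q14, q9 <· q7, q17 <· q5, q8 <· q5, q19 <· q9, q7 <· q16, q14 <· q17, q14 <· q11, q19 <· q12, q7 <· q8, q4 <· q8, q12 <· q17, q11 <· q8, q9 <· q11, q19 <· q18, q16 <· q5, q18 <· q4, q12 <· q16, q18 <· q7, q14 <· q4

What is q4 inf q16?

q18

Common lower bounds of {q4, q16}: q18, q19.
The greatest among these is q18.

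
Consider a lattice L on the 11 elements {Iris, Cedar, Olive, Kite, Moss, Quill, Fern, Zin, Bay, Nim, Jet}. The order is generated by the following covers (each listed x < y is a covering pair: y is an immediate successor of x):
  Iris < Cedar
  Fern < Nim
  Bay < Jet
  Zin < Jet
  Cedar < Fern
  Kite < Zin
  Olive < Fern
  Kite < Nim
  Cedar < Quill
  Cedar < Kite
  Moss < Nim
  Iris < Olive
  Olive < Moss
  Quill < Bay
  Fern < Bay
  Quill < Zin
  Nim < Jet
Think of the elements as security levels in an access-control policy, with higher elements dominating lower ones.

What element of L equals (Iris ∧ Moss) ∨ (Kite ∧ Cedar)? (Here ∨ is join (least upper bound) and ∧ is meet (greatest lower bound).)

Iris ∧ Moss = Iris
Kite ∧ Cedar = Cedar
Iris ∨ Cedar = Cedar

Cedar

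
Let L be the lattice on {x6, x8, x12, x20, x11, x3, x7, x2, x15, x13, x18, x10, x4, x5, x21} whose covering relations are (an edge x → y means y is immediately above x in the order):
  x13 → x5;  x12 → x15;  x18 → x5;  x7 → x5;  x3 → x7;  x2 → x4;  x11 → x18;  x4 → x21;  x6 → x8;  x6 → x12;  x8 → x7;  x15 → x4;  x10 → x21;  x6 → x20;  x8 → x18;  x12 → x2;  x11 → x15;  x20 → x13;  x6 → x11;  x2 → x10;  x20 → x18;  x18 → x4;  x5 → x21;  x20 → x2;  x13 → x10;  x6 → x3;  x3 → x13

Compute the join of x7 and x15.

Common upper bounds of {x7, x15}: x21.
The least among these is x21.

x21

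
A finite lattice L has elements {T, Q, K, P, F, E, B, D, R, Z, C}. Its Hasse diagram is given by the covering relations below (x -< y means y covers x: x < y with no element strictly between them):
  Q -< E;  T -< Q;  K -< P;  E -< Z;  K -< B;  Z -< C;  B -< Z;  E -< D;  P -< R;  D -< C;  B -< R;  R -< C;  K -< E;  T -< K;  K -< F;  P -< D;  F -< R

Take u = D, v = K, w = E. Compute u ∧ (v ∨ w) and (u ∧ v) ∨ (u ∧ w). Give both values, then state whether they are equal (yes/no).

v ∨ w = E, so u ∧ (v ∨ w) = D ∧ E = E.
u ∧ v = K and u ∧ w = E, so (u ∧ v) ∨ (u ∧ w) = K ∨ E = E.
Equal: yes.

E; E; yes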